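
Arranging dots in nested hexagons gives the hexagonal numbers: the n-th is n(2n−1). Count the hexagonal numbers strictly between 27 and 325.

9

The n-th hexagonal number is n(2n−1).
Smallest index with value > 27: n = 4 (giving 28).
Largest index with value < 325: n = 12 (giving 276).
Indices 4 through 12: 9 terms.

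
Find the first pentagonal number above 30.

Solve n(3n−1)/2 > 30 for integer n.
The largest n with value ≤ 30 is 4 (since 22 ≤ 30 < 35), so the first above is n = 5, value 35.

35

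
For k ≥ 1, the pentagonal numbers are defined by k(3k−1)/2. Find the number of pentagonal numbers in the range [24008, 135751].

The n-th pentagonal number is n(3n−1)/2.
Smallest index with value ≥ 24008: n = 127 (giving 24130).
Largest index with value ≤ 135751: n = 301 (giving 135751).
Indices 127 through 301: 175 terms.

175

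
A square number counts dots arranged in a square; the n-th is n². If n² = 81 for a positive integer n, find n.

We need n² = 81, so n = √81 = 9.

9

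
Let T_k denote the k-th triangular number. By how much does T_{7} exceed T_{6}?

Consecutive triangular numbers differ by n: T_{7} − T_{6} = 7.

7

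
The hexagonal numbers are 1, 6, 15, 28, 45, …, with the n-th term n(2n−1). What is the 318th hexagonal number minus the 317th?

1269

Consecutive hexagonal numbers differ by 4n − 3: here 4·318 − 3 = 1269.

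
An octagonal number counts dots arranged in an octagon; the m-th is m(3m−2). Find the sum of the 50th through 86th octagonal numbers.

520886

Σ i(3i−2) = 3Σi² − 2Σi over i = 50..86.
Σi = 3741 − 1225 = 2516 and Σi² = 215731 − 40425 = 175306.
3·175306 − 2·2516 = 520886.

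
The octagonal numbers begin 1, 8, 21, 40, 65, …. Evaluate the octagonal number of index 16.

736

16·(3·16 − 2) = 16·46 = 736.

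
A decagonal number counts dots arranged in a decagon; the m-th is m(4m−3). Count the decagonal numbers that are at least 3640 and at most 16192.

34

The n-th decagonal number is n(4n−3).
Smallest index with value ≥ 3640: n = 31 (giving 3751).
Largest index with value ≤ 16192: n = 64 (giving 16192).
Indices 31 through 64: 34 terms.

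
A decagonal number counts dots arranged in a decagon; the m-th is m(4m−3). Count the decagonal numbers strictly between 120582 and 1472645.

433

The n-th decagonal number is n(4n−3).
Smallest index with value > 120582: n = 175 (giving 121975).
Largest index with value < 1472645: n = 607 (giving 1471975).
Indices 175 through 607: 433 terms.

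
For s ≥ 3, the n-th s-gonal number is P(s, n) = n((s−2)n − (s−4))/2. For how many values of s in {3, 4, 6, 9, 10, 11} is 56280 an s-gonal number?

s = 3: P(3, 335) = 56280. ✓
s = 4: P(4, 237) = 56169 and P(4, 238) = 56644; 56280 is not s-gonal.
s = 6: P(6, 168) = 56280. ✓
s = 9: P(9, 127) = 56134 and P(9, 128) = 57024; 56280 is not s-gonal.
s = 10: P(10, 118) = 55342 and P(10, 119) = 56287; 56280 is not s-gonal.
s = 11: P(11, 112) = 56056 and P(11, 113) = 57065; 56280 is not s-gonal.
Hits: s ∈ {3, 6} → 2.

2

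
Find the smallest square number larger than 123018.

123201

Solve n² > 123018 for integer n.
The largest n with value ≤ 123018 is 350 (since 122500 ≤ 123018 < 123201), so the first above is n = 351, value 123201.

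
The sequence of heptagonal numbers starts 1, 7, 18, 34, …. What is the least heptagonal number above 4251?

4347

Solve n(5n−3)/2 > 4251 for integer n.
The largest n with value ≤ 4251 is 41 (since 4141 ≤ 4251 < 4347), so the first above is n = 42, value 4347.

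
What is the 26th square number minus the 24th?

100

26² = 676 and 24² = 576.
Difference: 676 − 576 = 100.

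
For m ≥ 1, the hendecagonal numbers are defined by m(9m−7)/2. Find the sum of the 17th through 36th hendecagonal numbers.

64340

Σ i(9i−7)/2 = (9Σi² − 7Σi) / 2 over i = 17..36.
Σi = 666 − 136 = 530 and Σi² = 16206 − 1496 = 14710.
(9·14710 − 7·530) / 2 = 128680/2 = 64340.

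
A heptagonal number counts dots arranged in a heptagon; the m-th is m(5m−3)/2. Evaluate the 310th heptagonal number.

239785

The 310th heptagonal number is n(5n−3)/2 with n = 310.
310·(5·310 − 3)/2 = 310·1547/2 = 239785.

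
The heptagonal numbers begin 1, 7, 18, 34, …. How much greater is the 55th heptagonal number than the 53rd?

55·(5·55 − 3)/2 = 7480 and 53·(5·53 − 3)/2 = 6943.
Difference: 7480 − 6943 = 537.

537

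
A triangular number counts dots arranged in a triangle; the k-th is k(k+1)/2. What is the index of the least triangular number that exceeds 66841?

Solve n(n+1)/2 > 66841 for integer n.
The largest n with value ≤ 66841 is 365 (since 66795 ≤ 66841 < 67161), so the first above is n = 366, value 67161.

366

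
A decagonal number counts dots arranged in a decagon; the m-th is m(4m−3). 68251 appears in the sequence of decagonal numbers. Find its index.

Set n(4n−3) = 68251, giving 4n² − 3n − 68251 = 0.
The discriminant is 9 + 16·68251 = 1092025, and √1092025 = 1045.
So n = (3 + 1045) / 8 = 1048/8 = 131.

131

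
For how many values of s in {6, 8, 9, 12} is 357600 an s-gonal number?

s = 6: P(6, 423) = 357435 and P(6, 424) = 359128; 357600 is not s-gonal.
s = 8: P(8, 345) = 356385 and P(8, 346) = 358456; 357600 is not s-gonal.
s = 9: P(9, 320) = 357600. ✓
s = 12: P(12, 267) = 355377 and P(12, 268) = 358048; 357600 is not s-gonal.
Hits: s ∈ {9} → 1.

1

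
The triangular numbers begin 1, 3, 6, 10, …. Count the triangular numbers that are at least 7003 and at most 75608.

271

The n-th triangular number is n(n+1)/2.
Smallest index with value ≥ 7003: n = 118 (giving 7021).
Largest index with value ≤ 75608: n = 388 (giving 75466).
Indices 118 through 388: 271 terms.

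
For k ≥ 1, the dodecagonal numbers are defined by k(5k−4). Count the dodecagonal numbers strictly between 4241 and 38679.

59

The n-th dodecagonal number is n(5n−4).
Smallest index with value > 4241: n = 30 (giving 4380).
Largest index with value < 38679: n = 88 (giving 38368).
Indices 30 through 88: 59 terms.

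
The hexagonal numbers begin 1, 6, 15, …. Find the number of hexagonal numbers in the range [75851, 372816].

238

The n-th hexagonal number is n(2n−1).
Smallest index with value ≥ 75851: n = 195 (giving 75855).
Largest index with value ≤ 372816: n = 432 (giving 372816).
Indices 195 through 432: 238 terms.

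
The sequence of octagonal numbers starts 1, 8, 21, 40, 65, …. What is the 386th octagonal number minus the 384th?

386·(3·386 − 2) = 446216 and 384·(3·384 − 2) = 441600.
Difference: 446216 − 441600 = 4616.

4616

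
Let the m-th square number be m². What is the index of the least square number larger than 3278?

Solve n² > 3278 for integer n.
The largest n with value ≤ 3278 is 57 (since 3249 ≤ 3278 < 3364), so the first above is n = 58, value 3364.

58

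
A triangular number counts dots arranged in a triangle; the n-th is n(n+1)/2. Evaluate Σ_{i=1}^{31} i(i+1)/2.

Σ i(i+1)/2 = (Σi² + Σi) / 2 over i = 1..31.
Σi = 496 and Σi² = 10416.
(1·10416 + 1·496) / 2 = 10912/2 = 5456.

5456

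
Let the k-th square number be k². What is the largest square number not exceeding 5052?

5041

Solve n² ≤ 5052 for integer n.
n = 71 gives 5041 ≤ 5052, while n = 72 gives 5184 > 5052; so the answer is 5041.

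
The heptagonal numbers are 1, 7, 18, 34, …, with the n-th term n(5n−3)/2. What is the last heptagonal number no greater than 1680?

Solve n(5n−3)/2 ≤ 1680 for integer n.
n = 26 gives 1651 ≤ 1680, while n = 27 gives 1782 > 1680; so the answer is 1651.

1651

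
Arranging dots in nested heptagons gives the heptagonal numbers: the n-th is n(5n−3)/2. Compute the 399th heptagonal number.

397404

The 399th heptagonal number is n(5n−3)/2 with n = 399.
399·(5·399 − 3)/2 = 399·1992/2 = 399·996 = 397404.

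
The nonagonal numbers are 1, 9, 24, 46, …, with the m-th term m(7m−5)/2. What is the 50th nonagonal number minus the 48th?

50·(7·50 − 5)/2 = 8625 and 48·(7·48 − 5)/2 = 7944.
Difference: 8625 − 7944 = 681.

681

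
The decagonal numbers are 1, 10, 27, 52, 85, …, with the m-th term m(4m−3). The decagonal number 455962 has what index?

Set n(4n−3) = 455962, giving 4n² − 3n − 455962 = 0.
The discriminant is 9 + 16·455962 = 7295401, and √7295401 = 2701.
So n = (3 + 2701) / 8 = 2704/8 = 338.

338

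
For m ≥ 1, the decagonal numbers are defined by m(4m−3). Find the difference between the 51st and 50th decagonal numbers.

401

Consecutive decagonal numbers differ by 8n − 7: here 8·51 − 7 = 401.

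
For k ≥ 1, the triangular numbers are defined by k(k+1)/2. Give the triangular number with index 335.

56280

335·336/2 = 112560/2 = 56280.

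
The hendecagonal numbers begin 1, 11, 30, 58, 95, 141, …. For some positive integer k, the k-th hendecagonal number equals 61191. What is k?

117

Set n(9n−7)/2 = 61191, giving 9n² − 7n − 122382 = 0.
So n = (7 + 2099) / 18 = 2106/18 = 117.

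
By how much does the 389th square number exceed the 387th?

389² = 151321 and 387² = 149769.
Difference: 151321 − 149769 = 1552.

1552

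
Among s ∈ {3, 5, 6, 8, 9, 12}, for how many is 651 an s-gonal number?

2

s = 3: P(3, 35) = 630 and P(3, 36) = 666; 651 is not s-gonal.
s = 5: P(5, 21) = 651. ✓
s = 6: P(6, 18) = 630 and P(6, 19) = 703; 651 is not s-gonal.
s = 8: P(8, 15) = 645 and P(8, 16) = 736; 651 is not s-gonal.
s = 9: P(9, 14) = 651. ✓
s = 12: P(12, 11) = 561 and P(12, 12) = 672; 651 is not s-gonal.
Hits: s ∈ {5, 9} → 2.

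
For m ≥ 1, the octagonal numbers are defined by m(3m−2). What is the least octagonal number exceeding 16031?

Solve n(3n−2) > 16031 for integer n.
The largest n with value ≤ 16031 is 73 (since 15841 ≤ 16031 < 16280), so the first above is n = 74, value 16280.

16280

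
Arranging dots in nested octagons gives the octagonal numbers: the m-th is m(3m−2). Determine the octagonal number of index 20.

20·(3·20 − 2) = 20·58 = 1160.

1160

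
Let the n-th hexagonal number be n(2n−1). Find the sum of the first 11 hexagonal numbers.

Σ i(2i−1) = 2Σi² − Σi over i = 1..11.
Σi = 66 and Σi² = 506.
2·506 − 1·66 = 946.

946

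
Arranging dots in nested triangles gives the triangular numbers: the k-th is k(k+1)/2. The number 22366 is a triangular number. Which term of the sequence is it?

Set n(n+1)/2 = 22366, giving n² + n − 44732 = 0.
So n = (-1 + 423) / 2 = 422/2 = 211.

211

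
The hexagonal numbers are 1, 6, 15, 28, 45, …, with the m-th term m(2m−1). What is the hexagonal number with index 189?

The 189th hexagonal number is n(2n−1) with n = 189.
189·(2·189 − 1) = 189·377 = 71253.

71253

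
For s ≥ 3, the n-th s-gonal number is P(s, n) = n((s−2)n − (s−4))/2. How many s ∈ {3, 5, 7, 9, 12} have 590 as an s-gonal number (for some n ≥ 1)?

1

s = 3: P(3, 33) = 561 and P(3, 34) = 595; 590 is not s-gonal.
s = 5: P(5, 20) = 590. ✓
s = 7: P(7, 15) = 540 and P(7, 16) = 616; 590 is not s-gonal.
s = 9: P(9, 13) = 559 and P(9, 14) = 651; 590 is not s-gonal.
s = 12: P(12, 11) = 561 and P(12, 12) = 672; 590 is not s-gonal.
Hits: s ∈ {5} → 1.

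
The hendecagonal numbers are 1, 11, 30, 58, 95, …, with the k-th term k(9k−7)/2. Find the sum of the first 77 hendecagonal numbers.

687687

Σ i(9i−7)/2 = (9Σi² − 7Σi) / 2 over i = 1..77.
Σi = 3003 and Σi² = 155155.
(9·155155 − 7·3003) / 2 = 1375374/2 = 687687.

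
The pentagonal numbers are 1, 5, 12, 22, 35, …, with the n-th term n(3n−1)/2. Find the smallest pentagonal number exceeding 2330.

2380

Solve n(3n−1)/2 > 2330 for integer n.
The largest n with value ≤ 2330 is 39 (since 2262 ≤ 2330 < 2380), so the first above is n = 40, value 2380.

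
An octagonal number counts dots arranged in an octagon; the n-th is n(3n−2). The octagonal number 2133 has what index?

27

Set n(3n−2) = 2133, giving 3n² − 2n − 2133 = 0.
The discriminant is 4 + 12·2133 = 25600, and √25600 = 160.
So n = (2 + 160) / 6 = 162/6 = 27.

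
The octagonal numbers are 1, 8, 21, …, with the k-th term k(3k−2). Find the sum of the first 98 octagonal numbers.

945945

Σ i(3i−2) = 3Σi² − 2Σi over i = 1..98.
Σi = 4851 and Σi² = 318549.
3·318549 − 2·4851 = 945945.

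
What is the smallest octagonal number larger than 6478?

Solve n(3n−2) > 6478 for integer n.
The largest n with value ≤ 6478 is 46 (since 6256 ≤ 6478 < 6533), so the first above is n = 47, value 6533.

6533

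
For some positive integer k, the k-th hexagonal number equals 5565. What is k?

Set n(2n−1) = 5565, giving 2n² − n − 5565 = 0.
So n = (1 + 211) / 4 = 212/4 = 53.

53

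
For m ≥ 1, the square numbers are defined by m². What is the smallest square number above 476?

Solve n² > 476 for integer n.
The largest n with value ≤ 476 is 21 (since 441 ≤ 476 < 484), so the first above is n = 22, value 484.

484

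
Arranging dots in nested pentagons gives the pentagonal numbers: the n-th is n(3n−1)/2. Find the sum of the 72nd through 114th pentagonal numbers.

565794

Σ i(3i−1)/2 = (3Σi² − Σi) / 2 over i = 72..114.
Σi = 6555 − 2556 = 3999 and Σi² = 500365 − 121836 = 378529.
(3·378529 − 1·3999) / 2 = 1131588/2 = 565794.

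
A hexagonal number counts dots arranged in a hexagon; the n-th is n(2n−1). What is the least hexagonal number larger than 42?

45

Solve n(2n−1) > 42 for integer n.
The largest n with value ≤ 42 is 4 (since 28 ≤ 42 < 45), so the first above is n = 5, value 45.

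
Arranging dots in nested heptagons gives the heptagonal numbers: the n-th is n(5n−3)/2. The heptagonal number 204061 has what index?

Set n(5n−3)/2 = 204061, giving 5n² − 3n − 408122 = 0.
The discriminant is 9 + 40·204061 = 8162449, and √8162449 = 2857.
So n = (3 + 2857) / 10 = 2860/10 = 286.

286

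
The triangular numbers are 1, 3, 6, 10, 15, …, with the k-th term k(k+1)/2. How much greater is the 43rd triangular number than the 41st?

85

43·44/2 = 946 and 41·42/2 = 861.
Difference: 946 − 861 = 85.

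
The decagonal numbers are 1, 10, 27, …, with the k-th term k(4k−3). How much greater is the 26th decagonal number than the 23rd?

579

26·(4·26 − 3) = 2626 and 23·(4·23 − 3) = 2047.
Difference: 2626 − 2047 = 579.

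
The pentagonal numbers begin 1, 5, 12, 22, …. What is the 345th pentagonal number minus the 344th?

Consecutive pentagonal numbers differ by 3n − 2: here 3·345 − 2 = 1033.

1033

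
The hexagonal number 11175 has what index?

Set n(2n−1) = 11175, giving 2n² − n − 11175 = 0.
The discriminant is 1 + 8·11175 = 89401, and √89401 = 299.
So n = (1 + 299) / 4 = 300/4 = 75.

75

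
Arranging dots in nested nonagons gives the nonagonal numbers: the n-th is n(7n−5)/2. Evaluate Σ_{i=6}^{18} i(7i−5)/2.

Σ i(7i−5)/2 = (7Σi² − 5Σi) / 2 over i = 6..18.
Σi = 171 − 15 = 156 and Σi² = 2109 − 55 = 2054.
(7·2054 − 5·156) / 2 = 13598/2 = 6799.

6799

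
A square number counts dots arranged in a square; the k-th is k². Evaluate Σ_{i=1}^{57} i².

Σ_{i=1}^{57} i² = 57·58·115/6 = 63365.

63365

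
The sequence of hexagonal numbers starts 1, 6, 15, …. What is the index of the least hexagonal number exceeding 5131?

Solve n(2n−1) > 5131 for integer n.
The largest n with value ≤ 5131 is 50 (since 4950 ≤ 5131 < 5151), so the first above is n = 51, value 5151.

51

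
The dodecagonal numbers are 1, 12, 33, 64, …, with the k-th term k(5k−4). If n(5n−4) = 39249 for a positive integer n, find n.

Set n(5n−4) = 39249, giving 5n² − 4n − 39249 = 0.
The discriminant is 16 + 20·39249 = 784996, and √784996 = 886.
So n = (4 + 886) / 10 = 890/10 = 89.
Check: 89·(5·89 − 4) = 39249. ✓

89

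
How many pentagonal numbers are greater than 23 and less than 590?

The n-th pentagonal number is n(3n−1)/2.
Smallest index with value > 23: n = 5 (giving 35).
Largest index with value < 590: n = 19 (giving 532).
Indices 5 through 19: 15 terms.

15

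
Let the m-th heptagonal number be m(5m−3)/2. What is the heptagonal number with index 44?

4774

44·(5·44 − 3)/2 = 44·217/2 = 4774.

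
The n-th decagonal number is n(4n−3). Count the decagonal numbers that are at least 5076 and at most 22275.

40

The n-th decagonal number is n(4n−3).
Smallest index with value ≥ 5076: n = 36 (giving 5076).
Largest index with value ≤ 22275: n = 75 (giving 22275).
Indices 36 through 75: 40 terms.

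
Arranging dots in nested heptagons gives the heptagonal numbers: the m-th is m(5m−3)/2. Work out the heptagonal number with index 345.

The 345th heptagonal number is n(5n−3)/2 with n = 345.
345·(5·345 − 3)/2 = 345·1722/2 = 345·861 = 297045.

297045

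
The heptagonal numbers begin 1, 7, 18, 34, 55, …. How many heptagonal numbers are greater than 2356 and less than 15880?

48

The n-th heptagonal number is n(5n−3)/2.
Smallest index with value > 2356: n = 32 (giving 2512).
Largest index with value < 15880: n = 79 (giving 15484).
Indices 32 through 79: 48 terms.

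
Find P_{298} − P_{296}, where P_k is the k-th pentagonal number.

1781

298·(3·298 − 1)/2 = 133057 and 296·(3·296 − 1)/2 = 131276.
Difference: 133057 − 131276 = 1781.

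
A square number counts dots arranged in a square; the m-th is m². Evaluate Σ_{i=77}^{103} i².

Σ_{i=77}^{103} i² = 369564 − 149226 = 220338.

220338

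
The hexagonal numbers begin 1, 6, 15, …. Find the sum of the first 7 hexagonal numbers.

252

Σ i(2i−1) = 2Σi² − Σi over i = 1..7.
Σi = 28 and Σi² = 140.
2·140 − 1·28 = 252.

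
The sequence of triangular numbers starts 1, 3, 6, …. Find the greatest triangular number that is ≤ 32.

Solve n(n+1)/2 ≤ 32 for integer n.
n = 7 gives 28 ≤ 32, while n = 8 gives 36 > 32; so the answer is 28.

28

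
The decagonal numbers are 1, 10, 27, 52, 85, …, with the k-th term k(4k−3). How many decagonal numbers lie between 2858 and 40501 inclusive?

74

The n-th decagonal number is n(4n−3).
Smallest index with value ≥ 2858: n = 28 (giving 3052).
Largest index with value ≤ 40501: n = 101 (giving 40501).
Indices 28 through 101: 74 terms.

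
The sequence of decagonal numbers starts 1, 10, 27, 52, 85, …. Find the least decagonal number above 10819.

11077

Solve n(4n−3) > 10819 for integer n.
The largest n with value ≤ 10819 is 52 (since 10660 ≤ 10819 < 11077), so the first above is n = 53, value 11077.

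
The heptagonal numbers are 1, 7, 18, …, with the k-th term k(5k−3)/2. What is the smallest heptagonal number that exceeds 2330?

Solve n(5n−3)/2 > 2330 for integer n.
The largest n with value ≤ 2330 is 30 (since 2205 ≤ 2330 < 2356), so the first above is n = 31, value 2356.

2356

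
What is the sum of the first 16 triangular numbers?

Σ i(i+1)/2 = (Σi² + Σi) / 2 over i = 1..16.
Σi = 136 and Σi² = 1496.
(1·1496 + 1·136) / 2 = 1632/2 = 816.

816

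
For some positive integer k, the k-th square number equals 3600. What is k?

60

We need n² = 3600, so n = √3600 = 60.
Check: 60² = 3600. ✓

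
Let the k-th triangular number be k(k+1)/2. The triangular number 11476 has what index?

151

Set n(n+1)/2 = 11476, giving n² + n − 22952 = 0.
So n = (-1 + 303) / 2 = 302/2 = 151.
Check: 151·152/2 = 11476. ✓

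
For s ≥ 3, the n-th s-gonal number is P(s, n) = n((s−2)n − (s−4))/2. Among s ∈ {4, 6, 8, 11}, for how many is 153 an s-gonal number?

1

s = 4: P(4, 12) = 144 and P(4, 13) = 169; 153 is not s-gonal.
s = 6: P(6, 9) = 153. ✓
s = 8: P(8, 7) = 133 and P(8, 8) = 176; 153 is not s-gonal.
s = 11: P(11, 6) = 141 and P(11, 7) = 196; 153 is not s-gonal.
Hits: s ∈ {6} → 1.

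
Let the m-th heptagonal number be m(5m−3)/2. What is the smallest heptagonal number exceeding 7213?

7480

Solve n(5n−3)/2 > 7213 for integer n.
The largest n with value ≤ 7213 is 54 (since 7209 ≤ 7213 < 7480), so the first above is n = 55, value 7480.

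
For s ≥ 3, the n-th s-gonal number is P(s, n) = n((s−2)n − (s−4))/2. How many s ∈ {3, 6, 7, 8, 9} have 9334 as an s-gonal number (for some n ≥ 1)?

s = 3: P(3, 136) = 9316 and P(3, 137) = 9453; 9334 is not s-gonal.
s = 6: P(6, 68) = 9180 and P(6, 69) = 9453; 9334 is not s-gonal.
s = 7: P(7, 61) = 9211 and P(7, 62) = 9517; 9334 is not s-gonal.
s = 8: P(8, 56) = 9296 and P(8, 57) = 9633; 9334 is not s-gonal.
s = 9: P(9, 52) = 9334. ✓
Hits: s ∈ {9} → 1.

1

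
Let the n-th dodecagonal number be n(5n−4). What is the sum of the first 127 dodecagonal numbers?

Σ i(5i−4) = 5Σi² − 4Σi over i = 1..127.
Σi = 8128 and Σi² = 690880.
5·690880 − 4·8128 = 3421888.

3421888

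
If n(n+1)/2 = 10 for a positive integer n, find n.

Set n(n+1)/2 = 10, giving n² + n − 20 = 0.
So n = (-1 + 9) / 2 = 8/2 = 4.

4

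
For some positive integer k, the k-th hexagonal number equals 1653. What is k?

Set n(2n−1) = 1653, giving 2n² − n − 1653 = 0.
The discriminant is 1 + 8·1653 = 13225, and √13225 = 115.
So n = (1 + 115) / 4 = 116/4 = 29.

29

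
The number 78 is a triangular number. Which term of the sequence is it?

12

Set n(n+1)/2 = 78, giving n² + n − 156 = 0.
The discriminant is 1 + 8·78 = 625, and √625 = 25.
So n = (-1 + 25) / 2 = 24/2 = 12.
Check: 12·13/2 = 78. ✓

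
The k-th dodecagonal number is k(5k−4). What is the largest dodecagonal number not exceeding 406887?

404985

Solve n(5n−4) ≤ 406887 for integer n.
n = 285 gives 404985 ≤ 406887, while n = 286 gives 407836 > 406887; so the answer is 404985.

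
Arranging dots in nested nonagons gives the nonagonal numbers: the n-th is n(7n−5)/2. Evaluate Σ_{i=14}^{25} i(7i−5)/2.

Σ i(7i−5)/2 = (7Σi² − 5Σi) / 2 over i = 14..25.
Σi = 325 − 91 = 234 and Σi² = 5525 − 819 = 4706.
(7·4706 − 5·234) / 2 = 31772/2 = 15886.

15886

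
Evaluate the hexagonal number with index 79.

The 79th hexagonal number is n(2n−1) with n = 79.
79·(2·79 − 1) = 79·157 = 12403.

12403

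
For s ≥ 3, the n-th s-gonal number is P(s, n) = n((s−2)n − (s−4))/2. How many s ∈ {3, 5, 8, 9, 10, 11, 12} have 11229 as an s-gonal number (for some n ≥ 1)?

s = 3: P(3, 149) = 11175 and P(3, 150) = 11325; 11229 is not s-gonal.
s = 5: P(5, 86) = 11051 and P(5, 87) = 11310; 11229 is not s-gonal.
s = 8: P(8, 61) = 11041 and P(8, 62) = 11408; 11229 is not s-gonal.
s = 9: P(9, 57) = 11229. ✓
s = 10: P(10, 53) = 11077 and P(10, 54) = 11502; 11229 is not s-gonal.
s = 11: P(11, 50) = 11075 and P(11, 51) = 11526; 11229 is not s-gonal.
s = 12: P(12, 47) = 10857 and P(12, 48) = 11328; 11229 is not s-gonal.
Hits: s ∈ {9} → 1.

1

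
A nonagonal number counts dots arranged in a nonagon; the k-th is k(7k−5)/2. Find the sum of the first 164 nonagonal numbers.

Σ i(7i−5)/2 = (7Σi² − 5Σi) / 2 over i = 1..164.
Σi = 13530 and Σi² = 1483790.
(7·1483790 − 5·13530) / 2 = 10318880/2 = 5159440.

5159440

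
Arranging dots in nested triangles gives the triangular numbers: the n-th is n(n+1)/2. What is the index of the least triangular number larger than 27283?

234

Solve n(n+1)/2 > 27283 for integer n.
The largest n with value ≤ 27283 is 233 (since 27261 ≤ 27283 < 27495), so the first above is n = 234, value 27495.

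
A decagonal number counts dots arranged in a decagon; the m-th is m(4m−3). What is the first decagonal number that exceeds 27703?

27972

Solve n(4n−3) > 27703 for integer n.
The largest n with value ≤ 27703 is 83 (since 27307 ≤ 27703 < 27972), so the first above is n = 84, value 27972.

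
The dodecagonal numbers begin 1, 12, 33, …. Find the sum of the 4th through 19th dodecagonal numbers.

Σ i(5i−4) = 5Σi² − 4Σi over i = 4..19.
Σi = 190 − 6 = 184 and Σi² = 2470 − 14 = 2456.
5·2456 − 4·184 = 11544.

11544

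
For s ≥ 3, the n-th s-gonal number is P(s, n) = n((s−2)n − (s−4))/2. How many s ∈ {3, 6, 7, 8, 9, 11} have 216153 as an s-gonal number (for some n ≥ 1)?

s = 3: P(3, 657) = 216153. ✓
s = 6: P(6, 329) = 216153. ✓
s = 7: P(7, 294) = 215649 and P(7, 295) = 217120; 216153 is not s-gonal.
s = 8: P(8, 268) = 214936 and P(8, 269) = 216545; 216153 is not s-gonal.
s = 9: P(9, 248) = 214644 and P(9, 249) = 216381; 216153 is not s-gonal.
s = 11: P(11, 219) = 215058 and P(11, 220) = 217030; 216153 is not s-gonal.
Hits: s ∈ {3, 6} → 2.

2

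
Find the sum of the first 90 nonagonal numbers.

854490

Σ i(7i−5)/2 = (7Σi² − 5Σi) / 2 over i = 1..90.
Σi = 4095 and Σi² = 247065.
(7·247065 − 5·4095) / 2 = 1708980/2 = 854490.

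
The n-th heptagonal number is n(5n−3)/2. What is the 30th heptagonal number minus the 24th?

30·(5·30 − 3)/2 = 2205 and 24·(5·24 − 3)/2 = 1404.
Difference: 2205 − 1404 = 801.

801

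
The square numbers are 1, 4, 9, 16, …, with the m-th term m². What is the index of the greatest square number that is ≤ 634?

Solve n² ≤ 634 for integer n.
n = 25 gives 625 ≤ 634, while n = 26 gives 676 > 634; so the answer is index 25.

25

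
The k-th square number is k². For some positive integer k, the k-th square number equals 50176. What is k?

We need n² = 50176, so n = √50176 = 224.
Check: 224² = 50176. ✓

224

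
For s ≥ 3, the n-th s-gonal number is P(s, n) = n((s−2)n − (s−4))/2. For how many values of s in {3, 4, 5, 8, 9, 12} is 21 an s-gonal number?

2

s = 3: P(3, 6) = 21. ✓
s = 4: P(4, 4) = 16 and P(4, 5) = 25; 21 is not s-gonal.
s = 5: P(5, 3) = 12 and P(5, 4) = 22; 21 is not s-gonal.
s = 8: P(8, 3) = 21. ✓
s = 9: P(9, 2) = 9 and P(9, 3) = 24; 21 is not s-gonal.
s = 12: P(12, 2) = 12 and P(12, 3) = 33; 21 is not s-gonal.
Hits: s ∈ {3, 8} → 2.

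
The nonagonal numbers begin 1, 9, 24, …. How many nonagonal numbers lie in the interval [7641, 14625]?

The n-th nonagonal number is n(7n−5)/2.
Smallest index with value ≥ 7641: n = 48 (giving 7944).
Largest index with value ≤ 14625: n = 65 (giving 14625).
Indices 48 through 65: 18 terms.

18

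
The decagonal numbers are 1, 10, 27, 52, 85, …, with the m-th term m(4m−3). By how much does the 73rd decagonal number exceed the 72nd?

577

Consecutive decagonal numbers differ by 8n − 7: here 8·73 − 7 = 577.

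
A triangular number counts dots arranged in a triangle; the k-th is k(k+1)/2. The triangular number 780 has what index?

Set n(n+1)/2 = 780, giving n² + n − 1560 = 0.
The discriminant is 1 + 8·780 = 6241, and √6241 = 79.
So n = (-1 + 79) / 2 = 78/2 = 39.
Check: 39·40/2 = 780. ✓

39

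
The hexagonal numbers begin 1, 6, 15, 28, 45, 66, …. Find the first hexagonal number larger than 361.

Solve n(2n−1) > 361 for integer n.
The largest n with value ≤ 361 is 13 (since 325 ≤ 361 < 378), so the first above is n = 14, value 378.

378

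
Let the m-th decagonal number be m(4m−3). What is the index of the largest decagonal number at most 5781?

Solve n(4n−3) ≤ 5781 for integer n.
n = 38 gives 5662 ≤ 5781, while n = 39 gives 5967 > 5781; so the answer is index 38.

38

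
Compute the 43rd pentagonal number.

2752

The 43rd pentagonal number is n(3n−1)/2 with n = 43.
43·(3·43 − 1)/2 = 43·128/2 = 43·64 = 2752.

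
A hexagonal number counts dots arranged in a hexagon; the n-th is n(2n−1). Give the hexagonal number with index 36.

The 36th hexagonal number is n(2n−1) with n = 36.
36·(2·36 − 1) = 36·71 = 2556.

2556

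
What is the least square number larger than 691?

729

Solve n² > 691 for integer n.
The largest n with value ≤ 691 is 26 (since 676 ≤ 691 < 729), so the first above is n = 27, value 729.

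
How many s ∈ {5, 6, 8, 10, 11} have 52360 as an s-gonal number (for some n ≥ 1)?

1

s = 5: P(5, 187) = 52360. ✓
s = 6: P(6, 162) = 52326 and P(6, 163) = 52975; 52360 is not s-gonal.
s = 8: P(8, 132) = 52008 and P(8, 133) = 52801; 52360 is not s-gonal.
s = 10: P(10, 114) = 51642 and P(10, 115) = 52555; 52360 is not s-gonal.
s = 11: P(11, 108) = 52110 and P(11, 109) = 53083; 52360 is not s-gonal.
Hits: s ∈ {5} → 1.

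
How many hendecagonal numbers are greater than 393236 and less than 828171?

The n-th hendecagonal number is n(9n−7)/2.
Smallest index with value > 393236: n = 297 (giving 395901).
Largest index with value < 828171: n = 429 (giving 826683).
Indices 297 through 429: 133 terms.

133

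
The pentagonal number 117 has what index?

9

Set n(3n−1)/2 = 117, giving 3n² − n − 234 = 0.
So n = (1 + 53) / 6 = 54/6 = 9.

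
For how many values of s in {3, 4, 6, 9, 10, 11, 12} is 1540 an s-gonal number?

3

s = 3: P(3, 55) = 1540. ✓
s = 4: P(4, 39) = 1521 and P(4, 40) = 1600; 1540 is not s-gonal.
s = 6: P(6, 28) = 1540. ✓
s = 9: P(9, 21) = 1491 and P(9, 22) = 1639; 1540 is not s-gonal.
s = 10: P(10, 20) = 1540. ✓
s = 11: P(11, 18) = 1395 and P(11, 19) = 1558; 1540 is not s-gonal.
s = 12: P(12, 17) = 1377 and P(12, 18) = 1548; 1540 is not s-gonal.
Hits: s ∈ {3, 6, 10} → 3.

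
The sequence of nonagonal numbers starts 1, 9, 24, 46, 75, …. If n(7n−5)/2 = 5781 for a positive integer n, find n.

41

Set n(7n−5)/2 = 5781, giving 7n² − 5n − 11562 = 0.
The discriminant is 25 + 56·5781 = 323761, and √323761 = 569.
So n = (5 + 569) / 14 = 574/14 = 41.
Check: 41·(7·41 − 5)/2 = 5781. ✓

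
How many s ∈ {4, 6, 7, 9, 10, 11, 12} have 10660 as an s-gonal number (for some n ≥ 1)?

1

s = 4: P(4, 103) = 10609 and P(4, 104) = 10816; 10660 is not s-gonal.
s = 6: P(6, 73) = 10585 and P(6, 74) = 10878; 10660 is not s-gonal.
s = 7: P(7, 65) = 10465 and P(7, 66) = 10791; 10660 is not s-gonal.
s = 9: P(9, 55) = 10450 and P(9, 56) = 10836; 10660 is not s-gonal.
s = 10: P(10, 52) = 10660. ✓
s = 11: P(11, 49) = 10633 and P(11, 50) = 11075; 10660 is not s-gonal.
s = 12: P(12, 46) = 10396 and P(12, 47) = 10857; 10660 is not s-gonal.
Hits: s ∈ {10} → 1.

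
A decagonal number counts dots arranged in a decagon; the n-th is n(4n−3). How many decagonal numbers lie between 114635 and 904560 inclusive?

The n-th decagonal number is n(4n−3).
Smallest index with value ≥ 114635: n = 170 (giving 115090).
Largest index with value ≤ 904560: n = 475 (giving 901075).
Indices 170 through 475: 306 terms.

306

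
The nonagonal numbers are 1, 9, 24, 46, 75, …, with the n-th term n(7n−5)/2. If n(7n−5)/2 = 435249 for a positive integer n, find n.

Set n(7n−5)/2 = 435249, giving 7n² − 5n − 870498 = 0.
So n = (5 + 4937) / 14 = 4942/14 = 353.

353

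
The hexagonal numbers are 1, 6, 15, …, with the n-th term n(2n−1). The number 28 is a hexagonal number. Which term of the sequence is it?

Set n(2n−1) = 28, giving 2n² − n − 28 = 0.
So n = (1 + 15) / 4 = 16/4 = 4.
Check: 4·(2·4 − 1) = 28. ✓

4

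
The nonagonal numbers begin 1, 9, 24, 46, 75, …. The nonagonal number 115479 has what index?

182

Set n(7n−5)/2 = 115479, giving 7n² − 5n − 230958 = 0.
So n = (5 + 2543) / 14 = 2548/14 = 182.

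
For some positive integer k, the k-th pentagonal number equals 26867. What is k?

Set n(3n−1)/2 = 26867, giving 3n² − n − 53734 = 0.
The discriminant is 1 + 24·26867 = 644809, and √644809 = 803.
So n = (1 + 803) / 6 = 804/6 = 134.
Check: 134·(3·134 − 1)/2 = 26867. ✓

134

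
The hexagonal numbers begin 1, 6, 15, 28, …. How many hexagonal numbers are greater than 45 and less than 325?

7

The n-th hexagonal number is n(2n−1).
Smallest index with value > 45: n = 6 (giving 66).
Largest index with value < 325: n = 12 (giving 276).
Indices 6 through 12: 7 terms.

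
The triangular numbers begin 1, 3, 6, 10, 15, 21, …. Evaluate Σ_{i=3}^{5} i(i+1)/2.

31

Σ i(i+1)/2 = (Σi² + Σi) / 2 over i = 3..5.
Σi = 15 − 3 = 12 and Σi² = 55 − 5 = 50.
(1·50 + 1·12) / 2 = 62/2 = 31.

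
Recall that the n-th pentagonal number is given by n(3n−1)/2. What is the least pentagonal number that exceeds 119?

Solve n(3n−1)/2 > 119 for integer n.
The largest n with value ≤ 119 is 9 (since 117 ≤ 119 < 145), so the first above is n = 10, value 145.

145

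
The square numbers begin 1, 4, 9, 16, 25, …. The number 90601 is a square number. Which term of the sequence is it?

We need n² = 90601, so n = √90601 = 301.
Check: 301² = 90601. ✓

301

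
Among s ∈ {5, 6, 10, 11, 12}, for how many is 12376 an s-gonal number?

2

s = 5: P(5, 91) = 12376. ✓
s = 6: P(6, 78) = 12090 and P(6, 79) = 12403; 12376 is not s-gonal.
s = 10: P(10, 56) = 12376. ✓
s = 11: P(11, 52) = 11986 and P(11, 53) = 12455; 12376 is not s-gonal.
s = 12: P(12, 50) = 12300 and P(12, 51) = 12801; 12376 is not s-gonal.
Hits: s ∈ {5, 10} → 2.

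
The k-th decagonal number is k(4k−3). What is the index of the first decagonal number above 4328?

Solve n(4n−3) > 4328 for integer n.
The largest n with value ≤ 4328 is 33 (since 4257 ≤ 4328 < 4522), so the first above is n = 34, value 4522.

34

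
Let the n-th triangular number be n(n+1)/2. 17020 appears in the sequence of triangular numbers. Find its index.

Set n(n+1)/2 = 17020, giving n² + n − 34040 = 0.
The discriminant is 1 + 8·17020 = 136161, and √136161 = 369.
So n = (-1 + 369) / 2 = 368/2 = 184.

184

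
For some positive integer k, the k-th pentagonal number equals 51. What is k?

Set n(3n−1)/2 = 51, giving 3n² − n − 102 = 0.
The discriminant is 1 + 24·51 = 1225, and √1225 = 35.
So n = (1 + 35) / 6 = 36/6 = 6.
Check: 6·(3·6 − 1)/2 = 51. ✓

6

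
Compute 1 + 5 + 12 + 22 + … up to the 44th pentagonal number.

Σ i(3i−1)/2 = (3Σi² − Σi) / 2 over i = 1..44.
Σi = 990 and Σi² = 29370.
(3·29370 − 1·990) / 2 = 87120/2 = 43560.

43560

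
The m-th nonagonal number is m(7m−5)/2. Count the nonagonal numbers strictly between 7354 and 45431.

68

The n-th nonagonal number is n(7n−5)/2.
Smallest index with value > 7354: n = 47 (giving 7614).
Largest index with value < 45431: n = 114 (giving 45201).
Indices 47 through 114: 68 terms.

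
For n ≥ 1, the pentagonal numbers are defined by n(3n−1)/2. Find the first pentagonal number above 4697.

Solve n(3n−1)/2 > 4697 for integer n.
The largest n with value ≤ 4697 is 56 (since 4676 ≤ 4697 < 4845), so the first above is n = 57, value 4845.

4845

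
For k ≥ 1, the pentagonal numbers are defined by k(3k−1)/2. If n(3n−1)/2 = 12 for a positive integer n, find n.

Set n(3n−1)/2 = 12, giving 3n² − n − 24 = 0.
The discriminant is 1 + 24·12 = 289, and √289 = 17.
So n = (1 + 17) / 6 = 18/6 = 3.
Check: 3·(3·3 − 1)/2 = 12. ✓

3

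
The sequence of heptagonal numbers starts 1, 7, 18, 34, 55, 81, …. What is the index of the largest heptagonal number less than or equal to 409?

13

Solve n(5n−3)/2 ≤ 409 for integer n.
n = 13 gives 403 ≤ 409, while n = 14 gives 469 > 409; so the answer is index 13.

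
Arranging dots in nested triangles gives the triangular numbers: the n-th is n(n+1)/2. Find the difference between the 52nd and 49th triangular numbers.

52·53/2 = 1378 and 49·50/2 = 1225.
Difference: 1378 − 1225 = 153.

153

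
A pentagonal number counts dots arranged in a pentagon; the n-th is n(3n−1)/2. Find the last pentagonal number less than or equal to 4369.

4347

Solve n(3n−1)/2 ≤ 4369 for integer n.
n = 54 gives 4347 ≤ 4369, while n = 55 gives 4510 > 4369; so the answer is 4347.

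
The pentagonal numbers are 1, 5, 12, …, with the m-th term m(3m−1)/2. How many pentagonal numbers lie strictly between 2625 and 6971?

26

The n-th pentagonal number is n(3n−1)/2.
Smallest index with value > 2625: n = 43 (giving 2752).
Largest index with value < 6971: n = 68 (giving 6902).
Indices 43 through 68: 26 terms.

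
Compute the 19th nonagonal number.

The 19th nonagonal number is n(7n−5)/2 with n = 19.
19·(7·19 − 5)/2 = 19·128/2 = 19·64 = 1216.

1216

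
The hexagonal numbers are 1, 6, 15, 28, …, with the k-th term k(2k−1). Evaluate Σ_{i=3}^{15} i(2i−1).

Σ i(2i−1) = 2Σi² − Σi over i = 3..15.
Σi = 120 − 3 = 117 and Σi² = 1240 − 5 = 1235.
2·1235 − 1·117 = 2353.

2353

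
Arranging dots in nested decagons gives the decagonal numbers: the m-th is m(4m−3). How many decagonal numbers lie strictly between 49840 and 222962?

124

The n-th decagonal number is n(4n−3).
Smallest index with value > 49840: n = 113 (giving 50737).
Largest index with value < 222962: n = 236 (giving 222076).
Indices 113 through 236: 124 terms.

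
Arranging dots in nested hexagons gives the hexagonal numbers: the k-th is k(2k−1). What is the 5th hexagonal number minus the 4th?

17

Consecutive hexagonal numbers differ by 4n − 3: here 4·5 − 3 = 17.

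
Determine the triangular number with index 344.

The 344th triangular number is n(n+1)/2 with n = 344.
344·345/2 = 118680/2 = 59340.

59340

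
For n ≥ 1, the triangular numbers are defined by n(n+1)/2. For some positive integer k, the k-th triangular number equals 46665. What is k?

305

Set n(n+1)/2 = 46665, giving n² + n − 93330 = 0.
So n = (-1 + 611) / 2 = 610/2 = 305.
Check: 305·306/2 = 46665. ✓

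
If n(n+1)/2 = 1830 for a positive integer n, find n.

60

Set n(n+1)/2 = 1830, giving n² + n − 3660 = 0.
The discriminant is 1 + 8·1830 = 14641, and √14641 = 121.
So n = (-1 + 121) / 2 = 120/2 = 60.
Check: 60·61/2 = 1830. ✓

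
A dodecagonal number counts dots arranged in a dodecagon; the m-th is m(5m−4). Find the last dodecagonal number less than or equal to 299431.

Solve n(5n−4) ≤ 299431 for integer n.
n = 245 gives 299145 ≤ 299431, while n = 246 gives 301596 > 299431; so the answer is 299145.

299145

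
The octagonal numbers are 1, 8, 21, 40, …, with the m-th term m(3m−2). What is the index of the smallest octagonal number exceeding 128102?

207

Solve n(3n−2) > 128102 for integer n.
The largest n with value ≤ 128102 is 206 (since 126896 ≤ 128102 < 128133), so the first above is n = 207, value 128133.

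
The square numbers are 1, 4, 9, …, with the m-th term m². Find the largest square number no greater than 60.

49

Solve n² ≤ 60 for integer n.
n = 7 gives 49 ≤ 60, while n = 8 gives 64 > 60; so the answer is 49.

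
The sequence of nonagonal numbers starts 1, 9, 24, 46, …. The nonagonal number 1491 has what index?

Set n(7n−5)/2 = 1491, giving 7n² − 5n − 2982 = 0.
The discriminant is 25 + 56·1491 = 83521, and √83521 = 289.
So n = (5 + 289) / 14 = 294/14 = 21.

21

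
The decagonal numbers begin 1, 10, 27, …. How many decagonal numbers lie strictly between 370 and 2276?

14

The n-th decagonal number is n(4n−3).
Smallest index with value > 370: n = 11 (giving 451).
Largest index with value < 2276: n = 24 (giving 2232).
Indices 11 through 24: 14 terms.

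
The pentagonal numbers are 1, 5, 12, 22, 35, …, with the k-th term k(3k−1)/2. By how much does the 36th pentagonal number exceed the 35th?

106

Consecutive pentagonal numbers differ by 3n − 2: here 3·36 − 2 = 106.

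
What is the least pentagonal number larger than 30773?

Solve n(3n−1)/2 > 30773 for integer n.
The largest n with value ≤ 30773 is 143 (since 30602 ≤ 30773 < 31032), so the first above is n = 144, value 31032.

31032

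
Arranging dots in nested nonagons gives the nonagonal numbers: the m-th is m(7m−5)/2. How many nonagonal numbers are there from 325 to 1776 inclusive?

The n-th nonagonal number is n(7n−5)/2.
Smallest index with value ≥ 325: n = 10 (giving 325).
Largest index with value ≤ 1776: n = 22 (giving 1639).
Indices 10 through 22: 13 terms.

13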